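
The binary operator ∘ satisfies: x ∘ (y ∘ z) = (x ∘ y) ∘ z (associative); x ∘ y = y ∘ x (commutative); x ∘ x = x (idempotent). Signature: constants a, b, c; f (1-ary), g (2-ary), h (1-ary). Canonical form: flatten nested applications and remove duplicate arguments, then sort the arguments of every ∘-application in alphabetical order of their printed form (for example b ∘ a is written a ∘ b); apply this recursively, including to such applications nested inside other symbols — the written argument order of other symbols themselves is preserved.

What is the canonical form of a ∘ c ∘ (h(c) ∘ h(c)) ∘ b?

Answer: a ∘ b ∘ c ∘ h(c)

Derivation:
Un-nest:  a ∘ c ∘ h(c) ∘ h(c) ∘ b
Deduplicate:  drop duplicate h(c)
Order the arguments:  a ∘ b ∘ c ∘ h(c)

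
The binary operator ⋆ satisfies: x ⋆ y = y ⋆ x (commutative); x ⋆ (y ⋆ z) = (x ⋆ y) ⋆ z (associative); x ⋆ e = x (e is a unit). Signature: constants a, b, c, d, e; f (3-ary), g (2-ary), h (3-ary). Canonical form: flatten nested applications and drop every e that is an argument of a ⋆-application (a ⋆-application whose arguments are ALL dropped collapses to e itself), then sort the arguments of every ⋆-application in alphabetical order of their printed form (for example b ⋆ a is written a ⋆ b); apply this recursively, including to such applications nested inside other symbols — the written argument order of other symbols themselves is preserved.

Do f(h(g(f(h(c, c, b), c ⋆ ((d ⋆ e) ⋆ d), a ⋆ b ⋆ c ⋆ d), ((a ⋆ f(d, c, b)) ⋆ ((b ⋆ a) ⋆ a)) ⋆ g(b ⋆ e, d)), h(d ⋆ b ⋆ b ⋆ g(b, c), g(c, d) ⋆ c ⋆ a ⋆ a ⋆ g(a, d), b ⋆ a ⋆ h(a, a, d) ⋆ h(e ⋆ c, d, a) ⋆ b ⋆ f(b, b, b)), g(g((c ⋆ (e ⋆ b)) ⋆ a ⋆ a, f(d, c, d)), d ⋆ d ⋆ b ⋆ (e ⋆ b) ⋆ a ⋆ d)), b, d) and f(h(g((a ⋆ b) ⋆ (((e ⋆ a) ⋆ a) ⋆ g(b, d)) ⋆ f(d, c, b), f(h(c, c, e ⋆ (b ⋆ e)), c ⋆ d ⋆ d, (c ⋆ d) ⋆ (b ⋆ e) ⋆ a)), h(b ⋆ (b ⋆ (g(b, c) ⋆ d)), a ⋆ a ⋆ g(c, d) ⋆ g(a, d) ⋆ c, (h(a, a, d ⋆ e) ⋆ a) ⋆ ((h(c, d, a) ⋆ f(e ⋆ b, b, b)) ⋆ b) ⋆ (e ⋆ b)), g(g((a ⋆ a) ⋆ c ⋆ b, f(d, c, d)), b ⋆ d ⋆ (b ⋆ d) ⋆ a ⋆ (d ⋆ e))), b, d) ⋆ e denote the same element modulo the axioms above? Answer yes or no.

Answer: no — f(h(g(f(h(c, c, b), c ⋆ d ⋆ d, a ⋆ b ⋆ c ⋆ d), a ⋆ a ⋆ a ⋆ b ⋆ f(d, c, b) ⋆ g(b, d)), h(b ⋆ b ⋆ d ⋆ g(b, c), a ⋆ a ⋆ c ⋆ g(a, d) ⋆ g(c, d), a ⋆ b ⋆ b ⋆ f(b, b, b) ⋆ h(a, a, d) ⋆ h(c, d, a)), g(g(a ⋆ a ⋆ b ⋆ c, f(d, c, d)), a ⋆ b ⋆ b ⋆ d ⋆ d ⋆ d)), b, d) vs f(h(g(a ⋆ a ⋆ a ⋆ b ⋆ f(d, c, b) ⋆ g(b, d), f(h(c, c, b), c ⋆ d ⋆ d, a ⋆ b ⋆ c ⋆ d)), h(b ⋆ b ⋆ d ⋆ g(b, c), a ⋆ a ⋆ c ⋆ g(a, d) ⋆ g(c, d), a ⋆ b ⋆ b ⋆ f(b, b, b) ⋆ h(a, a, d) ⋆ h(c, d, a)), g(g(a ⋆ a ⋆ b ⋆ c, f(d, c, d)), a ⋆ b ⋆ b ⋆ d ⋆ d ⋆ d)), b, d)

Derivation:
Left:  f(h(g(f(h(c, c, b), c ⋆ ((d ⋆ e) ⋆ d), a ⋆ b ⋆ c ⋆ d), ((a ⋆ f(d, c, b)) ⋆ ((b ⋆ a) ⋆ a)) ⋆ g(b ⋆ e, d)), h(d ⋆ b ⋆ b ⋆ g(b, c), g(c, d) ⋆ c ⋆ a ⋆ a ⋆ g(a, d), b ⋆ a ⋆ h(a, a, d) ⋆ h(e ⋆ c, d, a) ⋆ b ⋆ f(b, b, b)), g(g((c ⋆ (e ⋆ b)) ⋆ a ⋆ a, f(d, c, d)), d ⋆ d ⋆ b ⋆ (e ⋆ b) ⋆ a ⋆ d)), b, d)
  Work inside:  b ⋆ a ⋆ h(a, a, d) ⋆ h(e ⋆ c, d, a) ⋆ b ⋆ f(b, b, b)
  Inside:  h(e ⋆ c, d, a)  →  h(c, d, a)
  Sort arguments:  a ⋆ b ⋆ b ⋆ f(b, b, b) ⋆ h(a, a, d) ⋆ h(c, d, a)
  Reassemble:  f(h(g(f(h(c, c, b), c ⋆ d ⋆ d, a ⋆ b ⋆ c ⋆ d), a ⋆ a ⋆ a ⋆ b ⋆ f(d, c, b) ⋆ g(b, d)), h(b ⋆ b ⋆ d ⋆ g(b, c), a ⋆ a ⋆ c ⋆ g(a, d) ⋆ g(c, d), a ⋆ b ⋆ b ⋆ f(b, b, b) ⋆ h(a, a, d) ⋆ h(c, d, a)), g(g(a ⋆ a ⋆ b ⋆ c, f(d, c, d)), a ⋆ b ⋆ b ⋆ d ⋆ d ⋆ d)), b, d)
Right:  f(h(g((a ⋆ b) ⋆ (((e ⋆ a) ⋆ a) ⋆ g(b, d)) ⋆ f(d, c, b), f(h(c, c, e ⋆ (b ⋆ e)), c ⋆ d ⋆ d, (c ⋆ d) ⋆ (b ⋆ e) ⋆ a)), h(b ⋆ (b ⋆ (g(b, c) ⋆ d)), a ⋆ a ⋆ g(c, d) ⋆ g(a, d) ⋆ c, (h(a, a, d ⋆ e) ⋆ a) ⋆ ((h(c, d, a) ⋆ f(e ⋆ b, b, b)) ⋆ b) ⋆ (e ⋆ b)), g(g((a ⋆ a) ⋆ c ⋆ b, f(d, c, d)), b ⋆ d ⋆ (b ⋆ d) ⋆ a ⋆ (d ⋆ e))), b, d) ⋆ e
  Inside:  f(h(g((a ⋆ b) ⋆ (((e ⋆ a) ⋆ a) ⋆ g(b, d)) ⋆ f(d, c, b), f(h(c, c, e ⋆ (b ⋆ e)), c ⋆ d ⋆ d, (c ⋆ d) ⋆ (b ⋆ e) ⋆ a)), h(b ⋆ (b ⋆ (g(b, c) ⋆ d)), a ⋆ a ⋆ g(c, d) ⋆ g(a, d) ⋆ c, (h(a, a, d ⋆ e) ⋆ a) ⋆ ((h(c, d, a) ⋆ f(e ⋆ b, b, b)) ⋆ b) ⋆ (e ⋆ b)), g(g((a ⋆ a) ⋆ c ⋆ b, f(d, c, d)), b ⋆ d ⋆ (b ⋆ d) ⋆ a ⋆ (d ⋆ e))), b, d)  →  f(h(g(a ⋆ a ⋆ a ⋆ b ⋆ f(d, c, b) ⋆ g(b, d), f(h(c, c, b), c ⋆ d ⋆ d, a ⋆ b ⋆ c ⋆ d)), h(b ⋆ b ⋆ d ⋆ g(b, c), a ⋆ a ⋆ c ⋆ g(a, d) ⋆ g(c, d), a ⋆ b ⋆ b ⋆ f(b, b, b) ⋆ h(a, a, d) ⋆ h(c, d, a)), g(g(a ⋆ a ⋆ b ⋆ c, f(d, c, d)), a ⋆ b ⋆ b ⋆ d ⋆ d ⋆ d)), b, d)
  Drop the unit:  drop e
  Order the arguments:  f(h(g(a ⋆ a ⋆ a ⋆ b ⋆ f(d, c, b) ⋆ g(b, d), f(h(c, c, b), c ⋆ d ⋆ d, a ⋆ b ⋆ c ⋆ d)), h(b ⋆ b ⋆ d ⋆ g(b, c), a ⋆ a ⋆ c ⋆ g(a, d) ⋆ g(c, d), a ⋆ b ⋆ b ⋆ f(b, b, b) ⋆ h(a, a, d) ⋆ h(c, d, a)), g(g(a ⋆ a ⋆ b ⋆ c, f(d, c, d)), a ⋆ b ⋆ b ⋆ d ⋆ d ⋆ d)), b, d)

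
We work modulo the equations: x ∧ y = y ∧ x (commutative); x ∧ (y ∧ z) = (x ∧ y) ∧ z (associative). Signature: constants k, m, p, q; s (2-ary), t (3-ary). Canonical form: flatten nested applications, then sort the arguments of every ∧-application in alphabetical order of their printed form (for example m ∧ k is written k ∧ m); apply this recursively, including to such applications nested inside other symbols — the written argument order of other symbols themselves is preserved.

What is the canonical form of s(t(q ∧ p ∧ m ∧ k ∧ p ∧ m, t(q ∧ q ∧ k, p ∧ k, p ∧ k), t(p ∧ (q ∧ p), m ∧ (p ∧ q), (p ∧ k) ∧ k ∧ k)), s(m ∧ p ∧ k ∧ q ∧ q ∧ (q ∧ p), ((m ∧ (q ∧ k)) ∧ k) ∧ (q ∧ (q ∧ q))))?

Work inside:  ((m ∧ (q ∧ k)) ∧ k) ∧ (q ∧ (q ∧ q))
Flatten:  m ∧ q ∧ k ∧ k ∧ q ∧ q ∧ q
Sort arguments:  k ∧ k ∧ m ∧ q ∧ q ∧ q ∧ q
Reassemble:  s(t(k ∧ m ∧ m ∧ p ∧ p ∧ q, t(k ∧ q ∧ q, k ∧ p, k ∧ p), t(p ∧ p ∧ q, m ∧ p ∧ q, k ∧ k ∧ k ∧ p)), s(k ∧ m ∧ p ∧ p ∧ q ∧ q ∧ q, k ∧ k ∧ m ∧ q ∧ q ∧ q ∧ q))

Answer: s(t(k ∧ m ∧ m ∧ p ∧ p ∧ q, t(k ∧ q ∧ q, k ∧ p, k ∧ p), t(p ∧ p ∧ q, m ∧ p ∧ q, k ∧ k ∧ k ∧ p)), s(k ∧ m ∧ p ∧ p ∧ q ∧ q ∧ q, k ∧ k ∧ m ∧ q ∧ q ∧ q ∧ q))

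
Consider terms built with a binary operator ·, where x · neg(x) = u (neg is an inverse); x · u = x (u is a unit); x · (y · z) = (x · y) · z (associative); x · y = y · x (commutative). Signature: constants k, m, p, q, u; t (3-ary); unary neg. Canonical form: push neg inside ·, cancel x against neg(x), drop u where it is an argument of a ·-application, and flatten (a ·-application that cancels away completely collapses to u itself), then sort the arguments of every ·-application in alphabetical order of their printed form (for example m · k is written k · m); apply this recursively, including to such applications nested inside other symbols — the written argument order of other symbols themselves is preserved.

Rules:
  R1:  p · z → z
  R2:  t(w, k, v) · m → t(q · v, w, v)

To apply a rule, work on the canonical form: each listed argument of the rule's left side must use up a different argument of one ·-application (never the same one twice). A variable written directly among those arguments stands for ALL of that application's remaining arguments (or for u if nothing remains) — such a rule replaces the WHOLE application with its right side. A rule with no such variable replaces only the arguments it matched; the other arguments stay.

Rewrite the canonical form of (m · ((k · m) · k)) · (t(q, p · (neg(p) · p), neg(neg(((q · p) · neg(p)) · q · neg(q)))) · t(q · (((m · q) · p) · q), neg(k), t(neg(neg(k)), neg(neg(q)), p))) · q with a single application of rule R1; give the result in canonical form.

Answer: k · k · m · m · q · t(m · q · q · q, neg(k), t(k, q, p)) · t(q, p, q)

Derivation:
Canonical form:  k · k · m · m · q · t(m · p · q · q · q, neg(k), t(k, q, p)) · t(q, p, q)
Apply R1:  consuming p;  z := m · q · q · q
The variable takes the whole remainder — replace the entire application.
Result:  k · k · m · m · q · t(m · q · q · q, neg(k), t(k, q, p)) · t(q, p, q)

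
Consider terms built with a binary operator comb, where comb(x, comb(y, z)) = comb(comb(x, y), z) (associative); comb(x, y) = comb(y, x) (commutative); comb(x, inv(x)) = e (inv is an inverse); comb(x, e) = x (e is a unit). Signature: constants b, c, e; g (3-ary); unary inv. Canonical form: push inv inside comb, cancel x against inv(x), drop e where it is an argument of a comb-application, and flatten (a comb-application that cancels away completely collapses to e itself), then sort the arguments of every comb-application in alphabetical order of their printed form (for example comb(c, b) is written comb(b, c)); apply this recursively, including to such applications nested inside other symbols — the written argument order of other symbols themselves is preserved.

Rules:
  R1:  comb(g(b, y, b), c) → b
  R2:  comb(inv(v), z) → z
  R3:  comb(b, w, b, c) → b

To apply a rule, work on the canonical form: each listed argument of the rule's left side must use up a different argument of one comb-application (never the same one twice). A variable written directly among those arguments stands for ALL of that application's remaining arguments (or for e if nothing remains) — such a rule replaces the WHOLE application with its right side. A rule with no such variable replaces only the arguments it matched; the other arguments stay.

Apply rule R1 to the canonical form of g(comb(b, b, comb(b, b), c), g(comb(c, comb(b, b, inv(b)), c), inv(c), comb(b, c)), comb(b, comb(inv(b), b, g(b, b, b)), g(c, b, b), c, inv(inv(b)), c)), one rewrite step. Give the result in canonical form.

Canonical form:  g(comb(b, b, b, b, c), g(comb(b, c, c), inv(c), comb(b, c)), comb(b, b, c, c, g(b, b, b), g(c, b, b)))
R1 matches:  uses c, g(b, b, b);  y := b
Giving:  g(comb(b, b, b, b, c), g(comb(b, c, c), inv(c), comb(b, c)), comb(b, b, b, c, g(c, b, b)))

Answer: g(comb(b, b, b, b, c), g(comb(b, c, c), inv(c), comb(b, c)), comb(b, b, b, c, g(c, b, b)))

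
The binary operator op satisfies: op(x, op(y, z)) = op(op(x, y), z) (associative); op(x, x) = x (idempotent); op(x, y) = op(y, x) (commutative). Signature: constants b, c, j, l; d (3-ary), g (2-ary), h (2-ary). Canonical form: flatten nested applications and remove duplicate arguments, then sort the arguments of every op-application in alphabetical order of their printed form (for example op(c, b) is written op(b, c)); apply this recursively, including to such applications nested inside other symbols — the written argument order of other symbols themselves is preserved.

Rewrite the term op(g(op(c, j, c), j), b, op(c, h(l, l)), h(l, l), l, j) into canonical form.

Flatten:  op(g(op(c, j, c), j), b, c, h(l, l), h(l, l), l, j)
Canonicalize subterm:  g(op(c, j, c), j)  →  g(op(c, j), j)
Drop duplicates:  drop duplicate h(l, l)
Sort:  op(b, c, g(op(c, j), j), h(l, l), j, l)

Answer: op(b, c, g(op(c, j), j), h(l, l), j, l)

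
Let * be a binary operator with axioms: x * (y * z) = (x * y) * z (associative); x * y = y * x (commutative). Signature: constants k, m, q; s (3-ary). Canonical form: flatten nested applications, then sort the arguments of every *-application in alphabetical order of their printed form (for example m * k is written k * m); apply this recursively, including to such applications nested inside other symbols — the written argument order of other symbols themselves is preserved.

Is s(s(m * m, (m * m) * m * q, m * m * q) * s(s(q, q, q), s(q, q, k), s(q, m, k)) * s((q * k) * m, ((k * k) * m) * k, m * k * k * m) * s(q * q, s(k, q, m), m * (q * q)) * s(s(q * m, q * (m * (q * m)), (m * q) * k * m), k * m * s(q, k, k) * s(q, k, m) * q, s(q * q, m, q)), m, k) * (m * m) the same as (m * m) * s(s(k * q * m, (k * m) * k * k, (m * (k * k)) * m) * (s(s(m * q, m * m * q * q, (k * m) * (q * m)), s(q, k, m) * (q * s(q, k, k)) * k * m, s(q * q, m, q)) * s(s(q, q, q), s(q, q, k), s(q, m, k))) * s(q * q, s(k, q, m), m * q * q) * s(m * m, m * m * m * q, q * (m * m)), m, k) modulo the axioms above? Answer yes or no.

Answer: yes — both canonical forms are m * m * s(s(k * m * q, k * k * k * m, k * k * m * m) * s(m * m, m * m * m * q, m * m * q) * s(q * q, s(k, q, m), m * q * q) * s(s(m * q, m * m * q * q, k * m * m * q), k * m * q * s(q, k, k) * s(q, k, m), s(q * q, m, q)) * s(s(q, q, q), s(q, q, k), s(q, m, k)), m, k)

Derivation:
Left:  s(s(m * m, (m * m) * m * q, m * m * q) * s(s(q, q, q), s(q, q, k), s(q, m, k)) * s((q * k) * m, ((k * k) * m) * k, m * k * k * m) * s(q * q, s(k, q, m), m * (q * q)) * s(s(q * m, q * (m * (q * m)), (m * q) * k * m), k * m * s(q, k, k) * s(q, k, m) * q, s(q * q, m, q)), m, k) * (m * m)
  Merge nested applications:  s(s(m * m, (m * m) * m * q, m * m * q) * s(s(q, q, q), s(q, q, k), s(q, m, k)) * s((q * k) * m, ((k * k) * m) * k, m * k * k * m) * s(q * q, s(k, q, m), m * (q * q)) * s(s(q * m, q * (m * (q * m)), (m * q) * k * m), k * m * s(q, k, k) * s(q, k, m) * q, s(q * q, m, q)), m, k) * m * m
  Inside:  s(s(m * m, (m * m) * m * q, m * m * q) * s(s(q, q, q), s(q, q, k), s(q, m, k)) * s((q * k) * m, ((k * k) * m) * k, m * k * k * m) * s(q * q, s(k, q, m), m * (q * q)) * s(s(q * m, q * (m * (q * m)), (m * q) * k * m), k * m * s(q, k, k) * s(q, k, m) * q, s(q * q, m, q)), m, k)  →  s(s(k * m * q, k * k * k * m, k * k * m * m) * s(m * m, m * m * m * q, m * m * q) * s(q * q, s(k, q, m), m * q * q) * s(s(m * q, m * m * q * q, k * m * m * q), k * m * q * s(q, k, k) * s(q, k, m), s(q * q, m, q)) * s(s(q, q, q), s(q, q, k), s(q, m, k)), m, k)
  Order the arguments:  m * m * s(s(k * m * q, k * k * k * m, k * k * m * m) * s(m * m, m * m * m * q, m * m * q) * s(q * q, s(k, q, m), m * q * q) * s(s(m * q, m * m * q * q, k * m * m * q), k * m * q * s(q, k, k) * s(q, k, m), s(q * q, m, q)) * s(s(q, q, q), s(q, q, k), s(q, m, k)), m, k)
Right:  (m * m) * s(s(k * q * m, (k * m) * k * k, (m * (k * k)) * m) * (s(s(m * q, m * m * q * q, (k * m) * (q * m)), s(q, k, m) * (q * s(q, k, k)) * k * m, s(q * q, m, q)) * s(s(q, q, q), s(q, q, k), s(q, m, k))) * s(q * q, s(k, q, m), m * q * q) * s(m * m, m * m * m * q, q * (m * m)), m, k)
  Un-nest:  m * m * s(s(k * q * m, (k * m) * k * k, (m * (k * k)) * m) * (s(s(m * q, m * m * q * q, (k * m) * (q * m)), s(q, k, m) * (q * s(q, k, k)) * k * m, s(q * q, m, q)) * s(s(q, q, q), s(q, q, k), s(q, m, k))) * s(q * q, s(k, q, m), m * q * q) * s(m * m, m * m * m * q, q * (m * m)), m, k)
  Canonicalize subterm:  s(s(k * q * m, (k * m) * k * k, (m * (k * k)) * m) * (s(s(m * q, m * m * q * q, (k * m) * (q * m)), s(q, k, m) * (q * s(q, k, k)) * k * m, s(q * q, m, q)) * s(s(q, q, q), s(q, q, k), s(q, m, k))) * s(q * q, s(k, q, m), m * q * q) * s(m * m, m * m * m * q, q * (m * m)), m, k)  →  s(s(k * m * q, k * k * k * m, k * k * m * m) * s(m * m, m * m * m * q, m * m * q) * s(q * q, s(k, q, m), m * q * q) * s(s(m * q, m * m * q * q, k * m * m * q), k * m * q * s(q, k, k) * s(q, k, m), s(q * q, m, q)) * s(s(q, q, q), s(q, q, k), s(q, m, k)), m, k)
  Sort:  m * m * s(s(k * m * q, k * k * k * m, k * k * m * m) * s(m * m, m * m * m * q, m * m * q) * s(q * q, s(k, q, m), m * q * q) * s(s(m * q, m * m * q * q, k * m * m * q), k * m * q * s(q, k, k) * s(q, k, m), s(q * q, m, q)) * s(s(q, q, q), s(q, q, k), s(q, m, k)), m, k)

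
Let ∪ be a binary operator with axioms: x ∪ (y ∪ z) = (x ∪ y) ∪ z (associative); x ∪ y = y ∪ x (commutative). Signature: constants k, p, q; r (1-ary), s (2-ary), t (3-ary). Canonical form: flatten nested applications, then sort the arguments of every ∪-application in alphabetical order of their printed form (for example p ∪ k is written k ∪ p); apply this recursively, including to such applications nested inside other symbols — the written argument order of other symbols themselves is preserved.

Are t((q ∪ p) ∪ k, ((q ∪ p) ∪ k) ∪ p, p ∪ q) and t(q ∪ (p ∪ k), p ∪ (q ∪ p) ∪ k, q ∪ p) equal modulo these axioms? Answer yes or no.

Answer: yes — both canonical forms are t(k ∪ p ∪ q, k ∪ p ∪ p ∪ q, p ∪ q)

Derivation:
Left:  t((q ∪ p) ∪ k, ((q ∪ p) ∪ k) ∪ p, p ∪ q)
  Descend into:  ((q ∪ p) ∪ k) ∪ p
  Merge nested applications:  q ∪ p ∪ k ∪ p
  Sort:  k ∪ p ∪ p ∪ q
  Reassemble:  t(k ∪ p ∪ q, k ∪ p ∪ p ∪ q, p ∪ q)
Right:  t(q ∪ (p ∪ k), p ∪ (q ∪ p) ∪ k, q ∪ p)
  Focus inside:  p ∪ (q ∪ p) ∪ k
  Un-nest:  p ∪ q ∪ p ∪ k
  Sort arguments:  k ∪ p ∪ p ∪ q
  Reassemble:  t(k ∪ p ∪ q, k ∪ p ∪ p ∪ q, p ∪ q)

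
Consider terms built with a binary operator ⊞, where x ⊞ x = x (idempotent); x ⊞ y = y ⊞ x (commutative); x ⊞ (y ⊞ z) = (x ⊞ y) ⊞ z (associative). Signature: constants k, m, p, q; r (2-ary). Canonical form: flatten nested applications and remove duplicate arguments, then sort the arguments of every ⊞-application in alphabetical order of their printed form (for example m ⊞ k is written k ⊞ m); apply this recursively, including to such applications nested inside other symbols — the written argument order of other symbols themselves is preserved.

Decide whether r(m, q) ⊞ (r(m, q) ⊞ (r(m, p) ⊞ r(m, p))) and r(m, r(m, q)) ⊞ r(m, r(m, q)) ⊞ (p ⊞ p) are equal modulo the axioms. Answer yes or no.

Answer: no — r(m, p) ⊞ r(m, q) vs p ⊞ r(m, r(m, q))

Derivation:
Left:  r(m, q) ⊞ (r(m, q) ⊞ (r(m, p) ⊞ r(m, p)))
  Flatten:  r(m, q) ⊞ r(m, q) ⊞ r(m, p) ⊞ r(m, p)
  Idempotence:  drop duplicate r(m, q), r(m, p)
  Order the arguments:  r(m, p) ⊞ r(m, q)
Right:  r(m, r(m, q)) ⊞ r(m, r(m, q)) ⊞ (p ⊞ p)
  Un-nest:  r(m, r(m, q)) ⊞ r(m, r(m, q)) ⊞ p ⊞ p
  Idempotence:  drop duplicate r(m, r(m, q)), p
  Sort arguments:  p ⊞ r(m, r(m, q))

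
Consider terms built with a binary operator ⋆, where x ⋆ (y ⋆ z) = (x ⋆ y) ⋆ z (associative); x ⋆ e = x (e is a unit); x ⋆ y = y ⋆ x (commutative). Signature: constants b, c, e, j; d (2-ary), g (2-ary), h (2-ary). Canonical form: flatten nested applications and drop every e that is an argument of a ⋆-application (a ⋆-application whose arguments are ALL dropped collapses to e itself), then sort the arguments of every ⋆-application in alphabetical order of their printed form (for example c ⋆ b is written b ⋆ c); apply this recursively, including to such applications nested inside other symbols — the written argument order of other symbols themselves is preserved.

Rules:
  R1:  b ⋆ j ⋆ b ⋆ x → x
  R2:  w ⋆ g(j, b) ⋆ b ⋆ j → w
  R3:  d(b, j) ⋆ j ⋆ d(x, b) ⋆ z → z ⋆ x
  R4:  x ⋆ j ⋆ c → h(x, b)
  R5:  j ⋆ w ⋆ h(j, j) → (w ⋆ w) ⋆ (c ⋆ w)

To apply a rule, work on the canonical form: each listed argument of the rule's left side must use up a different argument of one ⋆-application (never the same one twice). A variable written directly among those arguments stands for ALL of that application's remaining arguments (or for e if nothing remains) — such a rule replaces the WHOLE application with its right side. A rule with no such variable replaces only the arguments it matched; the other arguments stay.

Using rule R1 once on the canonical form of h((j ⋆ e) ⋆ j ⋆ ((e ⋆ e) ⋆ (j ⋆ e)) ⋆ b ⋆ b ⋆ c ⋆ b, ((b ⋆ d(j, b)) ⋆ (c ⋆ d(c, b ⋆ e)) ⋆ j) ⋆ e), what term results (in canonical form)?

Answer: h(b ⋆ c ⋆ j ⋆ j, b ⋆ c ⋆ d(c, b) ⋆ d(j, b) ⋆ j)

Derivation:
Canonical form:  h(b ⋆ b ⋆ b ⋆ c ⋆ j ⋆ j ⋆ j, b ⋆ c ⋆ d(c, b) ⋆ d(j, b) ⋆ j)
R1 matches:  uses b, b, j;  x := b ⋆ c ⋆ j ⋆ j
The variable takes the whole remainder — replace the entire application.
Result:  h(b ⋆ c ⋆ j ⋆ j, b ⋆ c ⋆ d(c, b) ⋆ d(j, b) ⋆ j)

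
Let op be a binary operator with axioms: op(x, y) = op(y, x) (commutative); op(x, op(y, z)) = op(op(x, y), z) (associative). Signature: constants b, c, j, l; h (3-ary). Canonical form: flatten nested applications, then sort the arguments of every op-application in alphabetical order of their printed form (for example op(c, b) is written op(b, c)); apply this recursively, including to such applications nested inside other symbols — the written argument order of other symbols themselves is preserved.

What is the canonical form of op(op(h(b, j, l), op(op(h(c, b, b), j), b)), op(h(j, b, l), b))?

Flatten:  op(h(b, j, l), h(c, b, b), j, b, h(j, b, l), b)
Order the arguments:  op(b, b, h(b, j, l), h(c, b, b), h(j, b, l), j)

Answer: op(b, b, h(b, j, l), h(c, b, b), h(j, b, l), j)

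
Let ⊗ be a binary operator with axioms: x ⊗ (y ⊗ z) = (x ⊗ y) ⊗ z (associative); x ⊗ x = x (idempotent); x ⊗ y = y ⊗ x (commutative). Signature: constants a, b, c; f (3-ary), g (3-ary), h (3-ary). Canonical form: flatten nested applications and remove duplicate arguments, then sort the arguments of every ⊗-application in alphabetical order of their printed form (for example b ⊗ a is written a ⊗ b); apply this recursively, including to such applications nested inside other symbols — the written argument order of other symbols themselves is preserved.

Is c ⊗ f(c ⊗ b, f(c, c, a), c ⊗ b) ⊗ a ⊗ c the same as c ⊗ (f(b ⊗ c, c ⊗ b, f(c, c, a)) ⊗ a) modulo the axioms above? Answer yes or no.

Left:  c ⊗ f(c ⊗ b, f(c, c, a), c ⊗ b) ⊗ a ⊗ c
  Canonicalize subterm:  f(c ⊗ b, f(c, c, a), c ⊗ b)  →  f(b ⊗ c, f(c, c, a), b ⊗ c)
  Drop duplicates:  drop duplicate c
  Sort:  a ⊗ c ⊗ f(b ⊗ c, f(c, c, a), b ⊗ c)
Right:  c ⊗ (f(b ⊗ c, c ⊗ b, f(c, c, a)) ⊗ a)
  Flatten:  c ⊗ f(b ⊗ c, c ⊗ b, f(c, c, a)) ⊗ a
  Canonicalize subterm:  f(b ⊗ c, c ⊗ b, f(c, c, a))  →  f(b ⊗ c, b ⊗ c, f(c, c, a))
  Sort:  a ⊗ c ⊗ f(b ⊗ c, b ⊗ c, f(c, c, a))

Answer: no — a ⊗ c ⊗ f(b ⊗ c, f(c, c, a), b ⊗ c) vs a ⊗ c ⊗ f(b ⊗ c, b ⊗ c, f(c, c, a))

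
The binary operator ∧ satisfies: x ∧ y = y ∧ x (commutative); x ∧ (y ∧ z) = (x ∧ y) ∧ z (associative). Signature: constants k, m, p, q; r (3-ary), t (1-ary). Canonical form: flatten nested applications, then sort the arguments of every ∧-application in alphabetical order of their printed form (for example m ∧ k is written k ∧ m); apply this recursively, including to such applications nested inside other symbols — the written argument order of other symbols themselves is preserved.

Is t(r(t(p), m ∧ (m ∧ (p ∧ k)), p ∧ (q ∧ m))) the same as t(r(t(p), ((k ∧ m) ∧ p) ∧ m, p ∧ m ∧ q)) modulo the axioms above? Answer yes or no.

Answer: yes — both canonical forms are t(r(t(p), k ∧ m ∧ m ∧ p, m ∧ p ∧ q))

Derivation:
Left:  t(r(t(p), m ∧ (m ∧ (p ∧ k)), p ∧ (q ∧ m)))
  Descend into:  m ∧ (m ∧ (p ∧ k))
  Flatten:  m ∧ m ∧ p ∧ k
  Order the arguments:  k ∧ m ∧ m ∧ p
  Rebuild:  t(r(t(p), k ∧ m ∧ m ∧ p, m ∧ p ∧ q))
Right:  t(r(t(p), ((k ∧ m) ∧ p) ∧ m, p ∧ m ∧ q))
  Work inside:  ((k ∧ m) ∧ p) ∧ m
  Un-nest:  k ∧ m ∧ p ∧ m
  Sort arguments:  k ∧ m ∧ m ∧ p
  Rebuild:  t(r(t(p), k ∧ m ∧ m ∧ p, m ∧ p ∧ q))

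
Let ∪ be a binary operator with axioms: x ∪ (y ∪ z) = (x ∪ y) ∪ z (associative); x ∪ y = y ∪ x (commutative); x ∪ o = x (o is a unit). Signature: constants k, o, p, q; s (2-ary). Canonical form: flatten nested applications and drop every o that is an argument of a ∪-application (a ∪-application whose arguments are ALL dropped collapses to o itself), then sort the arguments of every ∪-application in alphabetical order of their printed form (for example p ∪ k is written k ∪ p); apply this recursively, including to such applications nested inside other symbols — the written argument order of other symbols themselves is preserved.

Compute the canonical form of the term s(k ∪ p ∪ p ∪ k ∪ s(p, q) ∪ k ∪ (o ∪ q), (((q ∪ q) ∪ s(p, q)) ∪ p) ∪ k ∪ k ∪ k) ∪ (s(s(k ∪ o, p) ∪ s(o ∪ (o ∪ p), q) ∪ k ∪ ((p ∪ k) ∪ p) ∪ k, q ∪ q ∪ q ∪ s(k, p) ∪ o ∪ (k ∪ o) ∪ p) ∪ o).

Answer: s(k ∪ k ∪ k ∪ p ∪ p ∪ q ∪ s(p, q), k ∪ k ∪ k ∪ p ∪ q ∪ q ∪ s(p, q)) ∪ s(k ∪ k ∪ k ∪ p ∪ p ∪ s(k, p) ∪ s(p, q), k ∪ p ∪ q ∪ q ∪ q ∪ s(k, p))

Derivation:
Un-nest:  s(k ∪ p ∪ p ∪ k ∪ s(p, q) ∪ k ∪ (o ∪ q), (((q ∪ q) ∪ s(p, q)) ∪ p) ∪ k ∪ k ∪ k) ∪ s(s(k ∪ o, p) ∪ s(o ∪ (o ∪ p), q) ∪ k ∪ ((p ∪ k) ∪ p) ∪ k, q ∪ q ∪ q ∪ s(k, p) ∪ o ∪ (k ∪ o) ∪ p) ∪ o
Canonicalize subterm:  s(k ∪ p ∪ p ∪ k ∪ s(p, q) ∪ k ∪ (o ∪ q), (((q ∪ q) ∪ s(p, q)) ∪ p) ∪ k ∪ k ∪ k)  →  s(k ∪ k ∪ k ∪ p ∪ p ∪ q ∪ s(p, q), k ∪ k ∪ k ∪ p ∪ q ∪ q ∪ s(p, q))
Canonicalize subterm:  s(s(k ∪ o, p) ∪ s(o ∪ (o ∪ p), q) ∪ k ∪ ((p ∪ k) ∪ p) ∪ k, q ∪ q ∪ q ∪ s(k, p) ∪ o ∪ (k ∪ o) ∪ p)  →  s(k ∪ k ∪ k ∪ p ∪ p ∪ s(k, p) ∪ s(p, q), k ∪ p ∪ q ∪ q ∪ q ∪ s(k, p))
Unit:  drop o
Sort:  s(k ∪ k ∪ k ∪ p ∪ p ∪ q ∪ s(p, q), k ∪ k ∪ k ∪ p ∪ q ∪ q ∪ s(p, q)) ∪ s(k ∪ k ∪ k ∪ p ∪ p ∪ s(k, p) ∪ s(p, q), k ∪ p ∪ q ∪ q ∪ q ∪ s(k, p))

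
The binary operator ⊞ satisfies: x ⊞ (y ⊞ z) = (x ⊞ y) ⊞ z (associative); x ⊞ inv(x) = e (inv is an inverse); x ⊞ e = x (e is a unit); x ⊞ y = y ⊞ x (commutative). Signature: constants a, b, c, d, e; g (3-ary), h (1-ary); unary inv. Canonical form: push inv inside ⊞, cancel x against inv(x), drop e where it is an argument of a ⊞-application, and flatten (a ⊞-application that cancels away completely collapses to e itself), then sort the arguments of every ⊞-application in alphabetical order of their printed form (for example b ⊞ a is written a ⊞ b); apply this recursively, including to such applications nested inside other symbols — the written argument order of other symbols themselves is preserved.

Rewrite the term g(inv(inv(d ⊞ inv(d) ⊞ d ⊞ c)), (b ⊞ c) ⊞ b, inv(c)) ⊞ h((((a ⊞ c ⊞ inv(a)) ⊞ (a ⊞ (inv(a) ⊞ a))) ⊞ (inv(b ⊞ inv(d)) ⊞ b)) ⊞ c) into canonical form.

Answer: g(c ⊞ d, b ⊞ b ⊞ c, inv(c)) ⊞ h(a ⊞ c ⊞ c ⊞ d)

Derivation:
Push inv inside:  distribute inv over ⊞ and collapse double inv
Combine occurrences:  g(c ⊞ d, b ⊞ b ⊞ c, inv(c)) ⊞ h(a ⊞ c ⊞ c ⊞ d)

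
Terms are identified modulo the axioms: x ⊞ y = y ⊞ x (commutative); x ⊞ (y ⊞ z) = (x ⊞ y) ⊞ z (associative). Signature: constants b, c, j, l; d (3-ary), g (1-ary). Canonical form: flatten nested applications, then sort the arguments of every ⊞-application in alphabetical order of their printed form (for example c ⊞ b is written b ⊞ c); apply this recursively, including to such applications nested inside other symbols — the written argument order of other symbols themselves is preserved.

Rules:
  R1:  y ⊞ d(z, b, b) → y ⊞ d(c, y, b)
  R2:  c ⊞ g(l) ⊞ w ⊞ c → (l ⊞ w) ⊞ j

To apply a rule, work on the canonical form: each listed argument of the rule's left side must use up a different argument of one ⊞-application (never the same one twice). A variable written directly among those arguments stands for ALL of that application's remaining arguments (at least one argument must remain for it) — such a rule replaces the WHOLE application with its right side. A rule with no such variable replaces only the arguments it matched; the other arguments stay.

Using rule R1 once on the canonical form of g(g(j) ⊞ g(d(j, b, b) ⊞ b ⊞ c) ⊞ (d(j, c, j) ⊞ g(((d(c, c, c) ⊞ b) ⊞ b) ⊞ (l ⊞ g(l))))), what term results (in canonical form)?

Canonical form:  g(d(j, c, j) ⊞ g(b ⊞ b ⊞ d(c, c, c) ⊞ g(l) ⊞ l) ⊞ g(b ⊞ c ⊞ d(j, b, b)) ⊞ g(j))
Apply R1:  consuming d(j, b, b);  y := b ⊞ c, z := j
The extension variable absorbs all remaining arguments, so the whole application is rewritten.
Result:  g(d(j, c, j) ⊞ g(b ⊞ b ⊞ d(c, c, c) ⊞ g(l) ⊞ l) ⊞ g(b ⊞ c ⊞ d(c, b ⊞ c, b)) ⊞ g(j))

Answer: g(d(j, c, j) ⊞ g(b ⊞ b ⊞ d(c, c, c) ⊞ g(l) ⊞ l) ⊞ g(b ⊞ c ⊞ d(c, b ⊞ c, b)) ⊞ g(j))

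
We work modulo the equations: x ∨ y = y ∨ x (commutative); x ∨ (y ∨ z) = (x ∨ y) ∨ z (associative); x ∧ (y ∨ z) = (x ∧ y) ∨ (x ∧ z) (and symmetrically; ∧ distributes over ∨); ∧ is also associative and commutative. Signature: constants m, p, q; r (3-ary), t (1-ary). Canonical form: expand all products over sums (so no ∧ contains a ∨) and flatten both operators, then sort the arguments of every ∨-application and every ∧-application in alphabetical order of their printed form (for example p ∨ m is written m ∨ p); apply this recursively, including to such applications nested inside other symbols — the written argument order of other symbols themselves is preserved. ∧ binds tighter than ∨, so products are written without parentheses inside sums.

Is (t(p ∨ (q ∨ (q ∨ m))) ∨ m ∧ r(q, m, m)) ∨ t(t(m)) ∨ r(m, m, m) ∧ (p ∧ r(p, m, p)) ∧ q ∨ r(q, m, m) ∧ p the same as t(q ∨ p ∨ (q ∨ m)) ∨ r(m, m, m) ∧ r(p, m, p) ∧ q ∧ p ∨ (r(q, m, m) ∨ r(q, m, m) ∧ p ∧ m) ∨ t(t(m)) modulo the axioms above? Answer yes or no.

Left:  (t(p ∨ (q ∨ (q ∨ m))) ∨ m ∧ r(q, m, m)) ∨ t(t(m)) ∨ r(m, m, m) ∧ (p ∧ r(p, m, p)) ∧ q ∨ r(q, m, m) ∧ p
  Un-nest:  t(m ∨ p ∨ q ∨ q) ∨ m ∧ r(q, m, m) ∨ t(t(m)) ∨ p ∧ q ∧ r(m, m, m) ∧ r(p, m, p) ∨ p ∧ r(q, m, m)
  Sort arguments:  m ∧ r(q, m, m) ∨ p ∧ q ∧ r(m, m, m) ∧ r(p, m, p) ∨ p ∧ r(q, m, m) ∨ t(m ∨ p ∨ q ∨ q) ∨ t(t(m))
Right:  t(q ∨ p ∨ (q ∨ m)) ∨ r(m, m, m) ∧ r(p, m, p) ∧ q ∧ p ∨ (r(q, m, m) ∨ r(q, m, m) ∧ p ∧ m) ∨ t(t(m))
  Un-nest:  t(m ∨ p ∨ q ∨ q) ∨ p ∧ q ∧ r(m, m, m) ∧ r(p, m, p) ∨ r(q, m, m) ∨ m ∧ p ∧ r(q, m, m) ∨ t(t(m))
  Order the arguments:  m ∧ p ∧ r(q, m, m) ∨ p ∧ q ∧ r(m, m, m) ∧ r(p, m, p) ∨ r(q, m, m) ∨ t(m ∨ p ∨ q ∨ q) ∨ t(t(m))

Answer: no — m ∧ r(q, m, m) ∨ p ∧ q ∧ r(m, m, m) ∧ r(p, m, p) ∨ p ∧ r(q, m, m) ∨ t(m ∨ p ∨ q ∨ q) ∨ t(t(m)) vs m ∧ p ∧ r(q, m, m) ∨ p ∧ q ∧ r(m, m, m) ∧ r(p, m, p) ∨ r(q, m, m) ∨ t(m ∨ p ∨ q ∨ q) ∨ t(t(m))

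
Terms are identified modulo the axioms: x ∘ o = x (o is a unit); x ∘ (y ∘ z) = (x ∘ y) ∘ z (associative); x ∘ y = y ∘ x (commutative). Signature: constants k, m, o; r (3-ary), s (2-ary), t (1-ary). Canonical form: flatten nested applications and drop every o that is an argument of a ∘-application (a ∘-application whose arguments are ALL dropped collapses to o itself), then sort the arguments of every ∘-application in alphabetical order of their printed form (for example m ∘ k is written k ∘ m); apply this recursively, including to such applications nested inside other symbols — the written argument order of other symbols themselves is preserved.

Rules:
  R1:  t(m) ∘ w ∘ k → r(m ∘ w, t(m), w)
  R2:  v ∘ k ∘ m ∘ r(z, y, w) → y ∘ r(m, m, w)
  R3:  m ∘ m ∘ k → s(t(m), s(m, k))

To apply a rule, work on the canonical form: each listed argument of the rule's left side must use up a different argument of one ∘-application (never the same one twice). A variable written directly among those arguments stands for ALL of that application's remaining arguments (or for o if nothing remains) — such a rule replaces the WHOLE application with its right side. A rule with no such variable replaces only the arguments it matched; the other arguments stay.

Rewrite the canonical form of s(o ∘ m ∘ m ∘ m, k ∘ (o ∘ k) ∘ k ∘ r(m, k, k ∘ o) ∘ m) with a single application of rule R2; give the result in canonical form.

Answer: s(m ∘ m ∘ m, k ∘ r(m, m, k))

Derivation:
Canonical form:  s(m ∘ m ∘ m, k ∘ k ∘ k ∘ m ∘ r(m, k, k))
Apply R2:  consuming k, m, r(m, k, k);  v := k ∘ k, w := k, y := k, z := m
The extension variable absorbs all remaining arguments, so the whole application is rewritten.
New term:  s(m ∘ m ∘ m, k ∘ r(m, m, k))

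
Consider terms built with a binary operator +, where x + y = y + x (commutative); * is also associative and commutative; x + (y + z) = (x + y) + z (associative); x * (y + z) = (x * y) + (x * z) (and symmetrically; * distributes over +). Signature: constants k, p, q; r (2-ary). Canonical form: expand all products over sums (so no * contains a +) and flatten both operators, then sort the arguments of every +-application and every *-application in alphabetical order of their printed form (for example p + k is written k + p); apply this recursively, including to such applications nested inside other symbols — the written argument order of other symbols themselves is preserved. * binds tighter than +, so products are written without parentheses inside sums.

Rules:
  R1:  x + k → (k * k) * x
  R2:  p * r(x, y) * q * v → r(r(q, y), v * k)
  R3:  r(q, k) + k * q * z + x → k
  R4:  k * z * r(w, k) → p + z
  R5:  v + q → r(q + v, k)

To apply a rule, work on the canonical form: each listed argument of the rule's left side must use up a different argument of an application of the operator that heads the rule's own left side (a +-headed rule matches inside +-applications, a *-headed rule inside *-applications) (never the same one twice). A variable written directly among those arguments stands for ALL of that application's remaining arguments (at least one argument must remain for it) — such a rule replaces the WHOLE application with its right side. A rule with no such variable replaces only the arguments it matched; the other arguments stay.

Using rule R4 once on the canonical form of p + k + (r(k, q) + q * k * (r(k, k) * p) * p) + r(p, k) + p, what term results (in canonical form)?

Canonical form:  k + k * p * p * q * r(k, k) + p + p + r(k, q) + r(p, k)
Match R4:  consume k, r(k, k);  w := k, z := p * p * q
Every leftover argument binds to the variable; the entire application is replaced.
Result:  k + p + p + p + p * p * q + r(k, q) + r(p, k)

Answer: k + p + p + p + p * p * q + r(k, q) + r(p, k)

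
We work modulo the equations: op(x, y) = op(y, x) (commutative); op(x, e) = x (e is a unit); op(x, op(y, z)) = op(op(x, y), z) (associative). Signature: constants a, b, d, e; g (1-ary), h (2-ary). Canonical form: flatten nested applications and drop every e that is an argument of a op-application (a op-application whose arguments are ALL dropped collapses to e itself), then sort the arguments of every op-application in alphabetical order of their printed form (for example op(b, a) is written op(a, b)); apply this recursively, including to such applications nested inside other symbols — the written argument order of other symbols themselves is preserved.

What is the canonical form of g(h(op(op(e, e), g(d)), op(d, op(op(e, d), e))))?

Work inside:  op(d, op(op(e, d), e))
Un-nest:  op(d, e, d, e)
Units out:  drop e (×2)
Order the arguments:  op(d, d)
Put back:  g(h(g(d), op(d, d)))

Answer: g(h(g(d), op(d, d)))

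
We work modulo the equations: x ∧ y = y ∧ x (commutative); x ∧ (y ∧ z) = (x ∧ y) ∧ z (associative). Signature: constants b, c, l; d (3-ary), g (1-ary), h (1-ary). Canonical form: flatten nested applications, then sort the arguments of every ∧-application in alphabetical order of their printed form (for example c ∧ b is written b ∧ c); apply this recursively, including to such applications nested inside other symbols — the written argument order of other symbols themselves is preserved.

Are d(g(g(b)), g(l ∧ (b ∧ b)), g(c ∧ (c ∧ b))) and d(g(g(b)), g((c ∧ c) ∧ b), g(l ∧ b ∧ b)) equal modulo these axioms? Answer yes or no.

Answer: no — d(g(g(b)), g(b ∧ b ∧ l), g(b ∧ c ∧ c)) vs d(g(g(b)), g(b ∧ c ∧ c), g(b ∧ b ∧ l))

Derivation:
Left:  d(g(g(b)), g(l ∧ (b ∧ b)), g(c ∧ (c ∧ b)))
  Focus inside:  c ∧ (c ∧ b)
  Un-nest:  c ∧ c ∧ b
  Sort arguments:  b ∧ c ∧ c
  Reassemble:  d(g(g(b)), g(b ∧ b ∧ l), g(b ∧ c ∧ c))
Right:  d(g(g(b)), g((c ∧ c) ∧ b), g(l ∧ b ∧ b))
  Work inside:  (c ∧ c) ∧ b
  Merge nested applications:  c ∧ c ∧ b
  Sort:  b ∧ c ∧ c
  Put back:  d(g(g(b)), g(b ∧ c ∧ c), g(b ∧ b ∧ l))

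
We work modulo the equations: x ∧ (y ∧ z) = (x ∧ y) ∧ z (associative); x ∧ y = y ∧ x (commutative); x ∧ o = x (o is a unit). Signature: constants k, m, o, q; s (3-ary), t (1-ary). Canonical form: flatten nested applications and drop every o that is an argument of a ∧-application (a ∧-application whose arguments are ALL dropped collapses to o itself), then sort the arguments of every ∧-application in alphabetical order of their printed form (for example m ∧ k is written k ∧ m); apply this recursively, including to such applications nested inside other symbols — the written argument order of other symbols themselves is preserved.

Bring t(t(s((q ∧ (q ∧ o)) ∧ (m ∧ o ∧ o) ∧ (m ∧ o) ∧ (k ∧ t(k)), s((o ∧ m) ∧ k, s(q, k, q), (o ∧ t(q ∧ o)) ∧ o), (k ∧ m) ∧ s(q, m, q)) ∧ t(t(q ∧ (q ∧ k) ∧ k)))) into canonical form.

Answer: t(t(s(k ∧ m ∧ m ∧ q ∧ q ∧ t(k), s(k ∧ m, s(q, k, q), t(q)), k ∧ m ∧ s(q, m, q)) ∧ t(t(k ∧ k ∧ q ∧ q))))

Derivation:
Descend into:  s((q ∧ (q ∧ o)) ∧ (m ∧ o ∧ o) ∧ (m ∧ o) ∧ (k ∧ t(k)), s((o ∧ m) ∧ k, s(q, k, q), (o ∧ t(q ∧ o)) ∧ o), (k ∧ m) ∧ s(q, m, q)) ∧ t(t(q ∧ (q ∧ k) ∧ k))
Inside:  s((q ∧ (q ∧ o)) ∧ (m ∧ o ∧ o) ∧ (m ∧ o) ∧ (k ∧ t(k)), s((o ∧ m) ∧ k, s(q, k, q), (o ∧ t(q ∧ o)) ∧ o), (k ∧ m) ∧ s(q, m, q))  →  s(k ∧ m ∧ m ∧ q ∧ q ∧ t(k), s(k ∧ m, s(q, k, q), t(q)), k ∧ m ∧ s(q, m, q))
Simplify inside:  t(t(q ∧ (q ∧ k) ∧ k))  →  t(t(k ∧ k ∧ q ∧ q))
Sort:  s(k ∧ m ∧ m ∧ q ∧ q ∧ t(k), s(k ∧ m, s(q, k, q), t(q)), k ∧ m ∧ s(q, m, q)) ∧ t(t(k ∧ k ∧ q ∧ q))
Put back:  t(t(s(k ∧ m ∧ m ∧ q ∧ q ∧ t(k), s(k ∧ m, s(q, k, q), t(q)), k ∧ m ∧ s(q, m, q)) ∧ t(t(k ∧ k ∧ q ∧ q))))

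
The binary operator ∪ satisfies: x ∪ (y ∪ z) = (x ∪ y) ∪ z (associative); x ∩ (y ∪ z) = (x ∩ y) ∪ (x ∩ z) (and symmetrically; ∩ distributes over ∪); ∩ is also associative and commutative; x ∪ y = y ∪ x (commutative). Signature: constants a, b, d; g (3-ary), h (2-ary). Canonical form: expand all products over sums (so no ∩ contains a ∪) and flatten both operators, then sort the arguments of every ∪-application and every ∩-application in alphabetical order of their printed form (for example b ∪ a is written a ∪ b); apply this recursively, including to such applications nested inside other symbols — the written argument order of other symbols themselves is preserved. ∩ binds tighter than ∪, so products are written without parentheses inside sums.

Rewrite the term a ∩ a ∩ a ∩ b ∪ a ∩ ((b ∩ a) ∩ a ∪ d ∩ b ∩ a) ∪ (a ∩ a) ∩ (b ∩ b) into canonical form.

Distribute:  a ∩ a ∩ a ∩ b ∪ a ∩ a ∩ a ∩ b ∪ a ∩ a ∩ b ∩ d ∪ a ∩ a ∩ b ∩ b
Order the arguments:  a ∩ a ∩ a ∩ b ∪ a ∩ a ∩ a ∩ b ∪ a ∩ a ∩ b ∩ b ∪ a ∩ a ∩ b ∩ d

Answer: a ∩ a ∩ a ∩ b ∪ a ∩ a ∩ a ∩ b ∪ a ∩ a ∩ b ∩ b ∪ a ∩ a ∩ b ∩ d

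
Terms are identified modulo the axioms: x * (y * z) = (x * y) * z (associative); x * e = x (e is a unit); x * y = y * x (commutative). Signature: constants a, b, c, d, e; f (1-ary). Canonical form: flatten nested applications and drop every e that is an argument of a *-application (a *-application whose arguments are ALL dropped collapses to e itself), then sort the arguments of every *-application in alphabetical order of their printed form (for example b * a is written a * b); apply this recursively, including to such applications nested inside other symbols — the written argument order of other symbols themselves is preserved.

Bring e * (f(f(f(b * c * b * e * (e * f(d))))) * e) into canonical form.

Flatten:  e * f(f(f(b * c * b * e * (e * f(d))))) * e
Simplify inside:  f(f(f(b * c * b * e * (e * f(d)))))  →  f(f(f(b * b * c * f(d))))
Units out:  drop e (×2)
Sort:  f(f(f(b * b * c * f(d))))

Answer: f(f(f(b * b * c * f(d))))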